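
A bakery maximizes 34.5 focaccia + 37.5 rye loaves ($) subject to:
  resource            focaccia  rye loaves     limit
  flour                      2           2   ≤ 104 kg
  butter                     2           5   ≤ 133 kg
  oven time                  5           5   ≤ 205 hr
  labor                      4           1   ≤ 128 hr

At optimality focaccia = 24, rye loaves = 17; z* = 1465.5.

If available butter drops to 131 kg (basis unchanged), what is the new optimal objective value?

1463.5

Binding: butter and oven time. Non-binding: flour (22 unused), labor (15 unused).
Since flour, labor are not tight, their duals are 0.
Dual feasibility on the basic columns requires 2·y_butter + 5·y_oven time = 34.5, 5·y_butter + 5·y_oven time = 37.5.
Solving: y_butter = 1, y_oven time = 6.5.
Δz = y_butter·Δb = 1 × (-2) = -2, so new z* = 1465.5 − 2 = 1463.5.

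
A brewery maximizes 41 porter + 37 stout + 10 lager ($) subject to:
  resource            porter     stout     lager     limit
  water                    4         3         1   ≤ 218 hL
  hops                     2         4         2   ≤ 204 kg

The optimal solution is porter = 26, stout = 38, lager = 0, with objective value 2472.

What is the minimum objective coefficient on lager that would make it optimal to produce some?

14

At the optimum: water uses 218 of 218 (binding); hops uses 204 of 204 (binding).
From A_Bᵀ y = c: 4·y_water + 2·y_hops = 41; 3·y_water + 4·y_hops = 37.
→ y_water = 9 and y_hops = 2.5.
lager enters the basis when its profit ≥ yᵀa₃ = 9·1 + 2.5·2 = 14.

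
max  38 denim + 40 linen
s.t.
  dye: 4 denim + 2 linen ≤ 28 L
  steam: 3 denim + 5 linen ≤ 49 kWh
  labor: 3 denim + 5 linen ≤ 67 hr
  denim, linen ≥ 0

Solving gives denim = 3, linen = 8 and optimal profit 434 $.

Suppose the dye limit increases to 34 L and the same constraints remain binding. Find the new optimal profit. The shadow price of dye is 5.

Δb = 6, so new z* = 434 + (5)·(6) = 434 + 30 = 464.

464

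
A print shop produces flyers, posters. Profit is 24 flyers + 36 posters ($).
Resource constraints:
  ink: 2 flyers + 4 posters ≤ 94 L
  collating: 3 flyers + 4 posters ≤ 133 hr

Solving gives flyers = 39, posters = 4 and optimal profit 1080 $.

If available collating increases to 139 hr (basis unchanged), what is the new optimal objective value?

Both ink and collating are binding at x*.
Dual feasibility on the basic columns requires 2·y_ink + 3·y_collating = 24, 4·y_ink + 4·y_collating = 36.
This yields shadow prices y_ink = 3, y_collating = 6.
Δz = y_collating·Δb = 6 × (6) = 36, so new z* = 1080 + 36 = 1116.

1116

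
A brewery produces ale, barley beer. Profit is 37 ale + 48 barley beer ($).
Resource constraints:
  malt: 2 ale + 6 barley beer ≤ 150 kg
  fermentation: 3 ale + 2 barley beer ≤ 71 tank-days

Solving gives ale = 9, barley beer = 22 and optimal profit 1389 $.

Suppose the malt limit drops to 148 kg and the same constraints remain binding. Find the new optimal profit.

1379

At the optimum: malt uses 150 of 150 (binding); fermentation uses 71 of 71 (binding).
From A_Bᵀ y = c: 2·y_malt + 3·y_fermentation = 37; 6·y_malt + 2·y_fermentation = 48.
→ y_malt = 5 and y_fermentation = 9.
Δz = y_malt·Δb = 5 × (-2) = -10, so new z* = 1389 − 10 = 1379.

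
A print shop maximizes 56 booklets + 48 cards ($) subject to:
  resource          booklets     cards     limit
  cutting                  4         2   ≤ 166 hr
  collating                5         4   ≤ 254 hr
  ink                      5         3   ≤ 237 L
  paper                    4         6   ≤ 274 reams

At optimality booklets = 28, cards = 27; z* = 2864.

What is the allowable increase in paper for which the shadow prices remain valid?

Binding constraints: cutting, paper. The basis is B = [[4,2],[4,6]] with det 16.
Per unit increase in paper, x* moves by d = (-0.125, 0.25).
The basis stays optimal until collating becomes binding; allowable increase = 16 reams.

16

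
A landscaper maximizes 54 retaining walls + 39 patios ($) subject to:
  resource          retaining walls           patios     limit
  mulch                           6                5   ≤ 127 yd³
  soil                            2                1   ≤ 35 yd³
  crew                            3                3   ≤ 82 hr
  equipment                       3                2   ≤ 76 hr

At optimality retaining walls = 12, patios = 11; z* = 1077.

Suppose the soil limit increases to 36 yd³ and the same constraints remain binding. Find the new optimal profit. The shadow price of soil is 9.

Δb = 1, so new z* = 1077 + (9)·(1) = 1077 + 9 = 1086.

1086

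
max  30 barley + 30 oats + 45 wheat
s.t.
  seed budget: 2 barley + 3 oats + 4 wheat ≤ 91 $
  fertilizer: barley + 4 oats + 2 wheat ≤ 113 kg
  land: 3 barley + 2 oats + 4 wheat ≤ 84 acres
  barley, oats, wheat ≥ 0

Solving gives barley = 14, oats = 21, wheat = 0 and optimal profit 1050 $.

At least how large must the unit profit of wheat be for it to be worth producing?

Binding: seed budget and land. Non-binding: fertilizer (15 unused).
Since fertilizer is not tight, its dual is 0.
Dual feasibility on the basic columns requires 2·y_seed budget + 3·y_land = 30, 3·y_seed budget + 2·y_land = 30.
Solving: y_seed budget = 6, y_land = 6.
wheat enters the basis when its profit ≥ yᵀa₃ = 6·4 + 6·4 = 48.

48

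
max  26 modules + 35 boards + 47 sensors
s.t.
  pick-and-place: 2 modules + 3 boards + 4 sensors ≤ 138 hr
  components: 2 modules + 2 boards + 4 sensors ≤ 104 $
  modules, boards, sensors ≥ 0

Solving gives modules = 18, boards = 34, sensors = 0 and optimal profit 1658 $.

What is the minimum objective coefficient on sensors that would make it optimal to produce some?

52

At the optimum: pick-and-place uses 138 of 138 (binding); components uses 104 of 104 (binding).
Dual feasibility on the basic columns requires 2·y_pick-and-place + 2·y_components = 26, 3·y_pick-and-place + 2·y_components = 35.
Solving: y_pick-and-place = 9, y_components = 4.
sensors enters the basis when its profit ≥ yᵀa₃ = 9·4 + 4·4 = 52.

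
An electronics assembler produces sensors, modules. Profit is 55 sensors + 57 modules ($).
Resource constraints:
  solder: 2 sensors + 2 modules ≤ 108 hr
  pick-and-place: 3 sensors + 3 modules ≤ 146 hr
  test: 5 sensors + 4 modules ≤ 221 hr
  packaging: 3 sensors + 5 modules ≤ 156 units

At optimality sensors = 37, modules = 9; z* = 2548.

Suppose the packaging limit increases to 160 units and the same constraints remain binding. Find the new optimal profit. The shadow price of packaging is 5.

Δb = 4, so new z* = 2548 + (5)·(4) = 2548 + 20 = 2568.

2568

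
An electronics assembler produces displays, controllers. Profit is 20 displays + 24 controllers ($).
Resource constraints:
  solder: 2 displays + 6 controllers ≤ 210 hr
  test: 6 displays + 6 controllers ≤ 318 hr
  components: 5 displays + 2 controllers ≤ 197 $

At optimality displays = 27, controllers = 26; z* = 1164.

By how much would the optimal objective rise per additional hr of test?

3

Check each constraint at x*: solder 210/210 (tight); test 318/318 (tight); components 187/197 (slack 10).
Since components is not tight, its dual is 0.
From A_Bᵀ y = c: 2·y_solder + 6·y_test = 20; 6·y_solder + 6·y_test = 24.
→ y_solder = 1 and y_test = 3.
Shadow price of test = 3.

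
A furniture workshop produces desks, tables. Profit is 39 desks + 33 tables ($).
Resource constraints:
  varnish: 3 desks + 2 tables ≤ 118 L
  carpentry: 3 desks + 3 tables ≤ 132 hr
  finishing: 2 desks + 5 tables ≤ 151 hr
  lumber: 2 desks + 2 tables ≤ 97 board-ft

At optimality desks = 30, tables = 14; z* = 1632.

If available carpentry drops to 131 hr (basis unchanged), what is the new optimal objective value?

At the optimum: varnish uses 118 of 118 (binding); carpentry uses 132 of 132 (binding); finishing uses 130 of 151 (slack = 21); lumber uses 88 of 97 (slack = 9).
Slack constraints have shadow price 0 (complementary slackness).
Dual feasibility on the basic columns requires 3·y_varnish + 3·y_carpentry = 39, 2·y_varnish + 3·y_carpentry = 33.
Solving: y_varnish = 6, y_carpentry = 7.
Δz = y_carpentry·Δb = 7 × (-1) = -7, so new z* = 1632 − 7 = 1625.

1625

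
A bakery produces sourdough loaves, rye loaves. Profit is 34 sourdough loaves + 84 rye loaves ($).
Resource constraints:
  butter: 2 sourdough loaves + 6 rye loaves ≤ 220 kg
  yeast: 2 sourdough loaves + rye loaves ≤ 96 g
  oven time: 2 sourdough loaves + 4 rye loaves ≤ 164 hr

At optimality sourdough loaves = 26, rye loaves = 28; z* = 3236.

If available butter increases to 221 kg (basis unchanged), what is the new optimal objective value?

3244

At the optimum: butter uses 220 of 220 (binding); yeast uses 80 of 96 (slack = 16); oven time uses 164 of 164 (binding).
By complementary slackness, y = 0 for the non-binding constraint.
Dual feasibility on the basic columns requires 2·y_butter + 2·y_oven time = 34, 6·y_butter + 4·y_oven time = 84.
Solving: y_butter = 8, y_oven time = 9.
Δz = y_butter·Δb = 8 × (1) = 8, so new z* = 3236 + 8 = 3244.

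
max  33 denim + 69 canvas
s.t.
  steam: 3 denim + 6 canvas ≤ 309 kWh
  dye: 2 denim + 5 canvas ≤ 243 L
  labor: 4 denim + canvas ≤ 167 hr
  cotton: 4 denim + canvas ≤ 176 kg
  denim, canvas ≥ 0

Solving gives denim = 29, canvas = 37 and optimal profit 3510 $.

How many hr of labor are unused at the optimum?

14

labor used = 4·29 + 1·37 = 153; slack = 167 − 153 = 14.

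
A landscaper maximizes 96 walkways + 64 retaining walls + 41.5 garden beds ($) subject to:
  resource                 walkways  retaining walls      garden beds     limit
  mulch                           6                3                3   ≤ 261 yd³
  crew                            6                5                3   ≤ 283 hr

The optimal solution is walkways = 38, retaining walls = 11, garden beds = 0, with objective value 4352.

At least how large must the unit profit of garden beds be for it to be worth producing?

48

Check each constraint at x*: mulch 261/261 (tight); crew 283/283 (tight).
Dual feasibility on the basic columns requires 6·y_mulch + 6·y_crew = 96, 3·y_mulch + 5·y_crew = 64.
→ y_mulch = 8 and y_crew = 8.
garden beds enters the basis when its profit ≥ yᵀa₃ = 8·3 + 8·3 = 48.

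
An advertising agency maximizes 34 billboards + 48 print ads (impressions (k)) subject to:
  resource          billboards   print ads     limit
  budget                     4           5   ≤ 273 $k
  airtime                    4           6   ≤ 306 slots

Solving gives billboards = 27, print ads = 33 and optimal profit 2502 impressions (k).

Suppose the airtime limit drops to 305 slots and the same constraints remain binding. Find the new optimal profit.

Check each constraint at x*: budget 273/273 (tight); airtime 306/306 (tight).
From A_Bᵀ y = c: 4·y_budget + 4·y_airtime = 34; 5·y_budget + 6·y_airtime = 48.
→ y_budget = 3 and y_airtime = 5.5.
Δz = y_airtime·Δb = 5.5 × (-1) = -5.5, so new z* = 2502 − 5.5 = 2496.5.

2496.5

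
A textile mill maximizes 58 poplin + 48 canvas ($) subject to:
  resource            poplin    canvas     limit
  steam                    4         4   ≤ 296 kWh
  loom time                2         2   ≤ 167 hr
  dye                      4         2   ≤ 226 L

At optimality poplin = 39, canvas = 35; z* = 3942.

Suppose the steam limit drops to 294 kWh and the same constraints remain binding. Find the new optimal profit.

3923

Binding: steam and dye. Non-binding: loom time (19 unused).
By complementary slackness, y = 0 for the non-binding constraint.
From A_Bᵀ y = c: 4·y_steam + 4·y_dye = 58; 4·y_steam + 2·y_dye = 48.
Solving: y_steam = 9.5, y_dye = 5.
Δz = y_steam·Δb = 9.5 × (-2) = -19, so new z* = 3942 − 19 = 3923.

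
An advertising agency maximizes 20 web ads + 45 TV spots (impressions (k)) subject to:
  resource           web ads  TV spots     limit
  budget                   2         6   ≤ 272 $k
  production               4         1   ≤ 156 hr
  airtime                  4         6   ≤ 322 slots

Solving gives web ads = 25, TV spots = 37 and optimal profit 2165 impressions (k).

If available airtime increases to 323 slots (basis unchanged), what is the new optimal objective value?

2167.5

Check each constraint at x*: budget 272/272 (tight); production 137/156 (slack 19); airtime 322/322 (tight).
Since production is not tight, its dual is 0.
The binding rows give the dual system: 2·y_budget + 4·y_airtime = 20 and 6·y_budget + 6·y_airtime = 45.
This yields shadow prices y_budget = 5, y_airtime = 2.5.
Δz = y_airtime·Δb = 2.5 × (1) = 2.5, so new z* = 2165 + 2.5 = 2167.5.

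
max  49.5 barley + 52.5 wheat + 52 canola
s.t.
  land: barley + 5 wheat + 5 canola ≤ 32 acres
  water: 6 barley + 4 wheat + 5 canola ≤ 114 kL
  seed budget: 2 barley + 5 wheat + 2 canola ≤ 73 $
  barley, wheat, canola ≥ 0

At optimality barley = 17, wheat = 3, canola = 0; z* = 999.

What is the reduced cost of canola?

At the optimum: land uses 32 of 32 (binding); water uses 114 of 114 (binding); seed budget uses 49 of 73 (slack = 24).
Slack constraints have shadow price 0 (complementary slackness).
From A_Bᵀ y = c: 1·y_land + 6·y_water = 49.5; 5·y_land + 4·y_water = 52.5.
→ y_land = 4.5 and y_water = 7.5.
Reduced cost of canola: c₃ − yᵀa₃ = 52 − (4.5·5 + 7.5·5) = 52 − 60 = -8.

-8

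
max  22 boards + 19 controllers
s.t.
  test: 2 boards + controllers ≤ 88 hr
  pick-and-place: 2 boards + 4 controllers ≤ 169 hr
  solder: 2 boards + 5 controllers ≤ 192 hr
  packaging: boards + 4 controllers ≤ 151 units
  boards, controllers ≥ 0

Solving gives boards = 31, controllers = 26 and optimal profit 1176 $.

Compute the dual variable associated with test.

9

At the optimum: test uses 88 of 88 (binding); pick-and-place uses 166 of 169 (slack = 3); solder uses 192 of 192 (binding); packaging uses 135 of 151 (slack = 16).
By complementary slackness, y = 0 for the non-binding constraints.
The binding rows give the dual system: 2·y_test + 2·y_solder = 22 and 1·y_test + 5·y_solder = 19.
→ y_test = 9 and y_solder = 2.
Shadow price of test = 9.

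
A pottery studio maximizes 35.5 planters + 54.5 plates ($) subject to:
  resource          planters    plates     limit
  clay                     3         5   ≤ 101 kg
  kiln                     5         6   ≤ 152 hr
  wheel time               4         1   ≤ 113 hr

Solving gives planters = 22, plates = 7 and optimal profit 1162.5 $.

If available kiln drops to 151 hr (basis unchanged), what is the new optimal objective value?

Check each constraint at x*: clay 101/101 (tight); kiln 152/152 (tight); wheel time 95/113 (slack 18).
By complementary slackness, y = 0 for the non-binding constraint.
From A_Bᵀ y = c: 3·y_clay + 5·y_kiln = 35.5; 5·y_clay + 6·y_kiln = 54.5.
→ y_clay = 8.5 and y_kiln = 2.
Δz = y_kiln·Δb = 2 × (-1) = -2, so new z* = 1162.5 − 2 = 1160.5.

1160.5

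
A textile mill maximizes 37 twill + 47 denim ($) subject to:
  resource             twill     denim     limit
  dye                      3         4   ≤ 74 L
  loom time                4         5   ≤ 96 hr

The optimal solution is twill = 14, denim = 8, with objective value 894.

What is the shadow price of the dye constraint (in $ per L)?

Check each constraint at x*: dye 74/74 (tight); loom time 96/96 (tight).
From A_Bᵀ y = c: 3·y_dye + 4·y_loom time = 37; 4·y_dye + 5·y_loom time = 47.
This yields shadow prices y_dye = 3, y_loom time = 7.
Shadow price of dye = 3.

3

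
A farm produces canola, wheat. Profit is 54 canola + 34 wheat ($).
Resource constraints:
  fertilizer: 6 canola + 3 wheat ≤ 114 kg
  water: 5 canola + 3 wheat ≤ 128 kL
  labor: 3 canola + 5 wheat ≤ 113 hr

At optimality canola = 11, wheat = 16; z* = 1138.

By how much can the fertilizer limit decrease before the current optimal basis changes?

46.2

Binding constraints: fertilizer, labor. The basis is B = [[6,3],[3,5]] with det 21.
Per unit decrease in fertilizer, x* moves by d = (-0.2381, 0.1429).
The basis stays optimal until canola reaches 0; allowable decrease = 46.2 kg.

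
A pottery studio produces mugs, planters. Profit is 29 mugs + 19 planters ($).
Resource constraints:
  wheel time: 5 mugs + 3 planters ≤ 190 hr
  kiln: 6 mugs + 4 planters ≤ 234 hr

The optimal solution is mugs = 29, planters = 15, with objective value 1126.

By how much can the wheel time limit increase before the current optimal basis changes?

Binding constraints: wheel time, kiln. The basis is B = [[5,3],[6,4]] with det 2.
Per unit increase in wheel time, x* moves by d = (2, -3).
The basis stays optimal until planters reaches 0; allowable increase = 5 hr.

5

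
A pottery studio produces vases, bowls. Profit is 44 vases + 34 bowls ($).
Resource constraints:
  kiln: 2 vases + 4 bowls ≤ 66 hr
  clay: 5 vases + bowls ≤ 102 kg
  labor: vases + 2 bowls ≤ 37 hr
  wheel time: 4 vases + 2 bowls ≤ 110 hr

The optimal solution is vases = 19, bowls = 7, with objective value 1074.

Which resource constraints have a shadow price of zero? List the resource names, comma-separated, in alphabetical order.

kiln: 66/66 (binding)
clay: 102/102 (binding)
labor: 33/37 (slack 4)
wheel time: 90/110 (slack 20)
By complementary slackness, a constraint with positive slack has shadow price 0 → labor, wheel time.

labor, wheel time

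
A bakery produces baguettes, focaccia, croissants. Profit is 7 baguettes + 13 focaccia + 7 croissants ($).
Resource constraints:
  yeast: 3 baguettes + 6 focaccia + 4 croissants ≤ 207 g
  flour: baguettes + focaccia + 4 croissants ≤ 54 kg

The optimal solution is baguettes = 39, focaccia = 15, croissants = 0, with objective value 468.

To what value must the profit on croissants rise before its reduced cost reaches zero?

12

At the optimum: yeast uses 207 of 207 (binding); flour uses 54 of 54 (binding).
Dual feasibility on the basic columns requires 3·y_yeast + 1·y_flour = 7, 6·y_yeast + 1·y_flour = 13.
→ y_yeast = 2 and y_flour = 1.
croissants enters the basis when its profit ≥ yᵀa₃ = 2·4 + 1·4 = 12.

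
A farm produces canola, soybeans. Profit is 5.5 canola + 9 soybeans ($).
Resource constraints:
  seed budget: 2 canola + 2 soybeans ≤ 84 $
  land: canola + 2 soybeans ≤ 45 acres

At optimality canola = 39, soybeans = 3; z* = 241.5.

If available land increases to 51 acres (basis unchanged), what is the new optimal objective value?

262.5

Check each constraint at x*: seed budget 84/84 (tight); land 45/45 (tight).
The binding rows give the dual system: 2·y_seed budget + 1·y_land = 5.5 and 2·y_seed budget + 2·y_land = 9.
→ y_seed budget = 1 and y_land = 3.5.
Δz = y_land·Δb = 3.5 × (6) = 21, so new z* = 241.5 + 21 = 262.5.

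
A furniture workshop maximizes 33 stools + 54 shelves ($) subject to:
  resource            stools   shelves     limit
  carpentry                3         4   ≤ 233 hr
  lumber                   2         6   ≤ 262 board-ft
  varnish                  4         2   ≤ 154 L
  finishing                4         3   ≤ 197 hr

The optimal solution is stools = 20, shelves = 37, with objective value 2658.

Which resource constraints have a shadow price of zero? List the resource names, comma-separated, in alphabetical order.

carpentry, finishing

carpentry: 208/233 (slack 25)
lumber: 262/262 (binding)
varnish: 154/154 (binding)
finishing: 191/197 (slack 6)
By complementary slackness, a constraint with positive slack has shadow price 0 → carpentry, finishing.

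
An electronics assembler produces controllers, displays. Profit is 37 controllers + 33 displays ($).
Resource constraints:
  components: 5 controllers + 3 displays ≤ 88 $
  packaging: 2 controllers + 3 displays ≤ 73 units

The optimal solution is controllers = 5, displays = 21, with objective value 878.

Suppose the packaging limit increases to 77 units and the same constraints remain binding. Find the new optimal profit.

Check each constraint at x*: components 88/88 (tight); packaging 73/73 (tight).
Dual feasibility on the basic columns requires 5·y_components + 2·y_packaging = 37, 3·y_components + 3·y_packaging = 33.
→ y_components = 5 and y_packaging = 6.
Δz = y_packaging·Δb = 6 × (4) = 24, so new z* = 878 + 24 = 902.

902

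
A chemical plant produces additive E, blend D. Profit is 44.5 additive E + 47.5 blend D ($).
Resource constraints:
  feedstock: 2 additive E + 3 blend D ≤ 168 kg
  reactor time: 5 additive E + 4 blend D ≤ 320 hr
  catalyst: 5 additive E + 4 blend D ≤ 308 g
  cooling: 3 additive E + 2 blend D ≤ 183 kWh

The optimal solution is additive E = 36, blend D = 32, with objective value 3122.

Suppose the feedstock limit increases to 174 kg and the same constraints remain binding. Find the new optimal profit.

3173

Binding: feedstock and catalyst. Non-binding: reactor time (12 unused), cooling (11 unused).
By complementary slackness, y = 0 for the non-binding constraints.
The binding rows give the dual system: 2·y_feedstock + 5·y_catalyst = 44.5 and 3·y_feedstock + 4·y_catalyst = 47.5.
Solving: y_feedstock = 8.5, y_catalyst = 5.5.
Δz = y_feedstock·Δb = 8.5 × (6) = 51, so new z* = 3122 + 51 = 3173.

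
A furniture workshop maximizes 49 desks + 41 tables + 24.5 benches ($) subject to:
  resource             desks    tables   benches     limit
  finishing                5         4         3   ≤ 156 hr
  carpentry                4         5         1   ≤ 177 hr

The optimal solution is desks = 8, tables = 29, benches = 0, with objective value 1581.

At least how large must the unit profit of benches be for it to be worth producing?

Both finishing and carpentry are binding at x*.
Dual feasibility on the basic columns requires 5·y_finishing + 4·y_carpentry = 49, 4·y_finishing + 5·y_carpentry = 41.
→ y_finishing = 9 and y_carpentry = 1.
benches enters the basis when its profit ≥ yᵀa₃ = 9·3 + 1·1 = 28.

28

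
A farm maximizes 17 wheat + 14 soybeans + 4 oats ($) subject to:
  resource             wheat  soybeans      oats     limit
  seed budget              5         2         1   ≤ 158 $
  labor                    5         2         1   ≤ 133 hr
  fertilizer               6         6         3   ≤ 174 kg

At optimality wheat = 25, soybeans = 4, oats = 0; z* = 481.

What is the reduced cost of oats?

Check each constraint at x*: seed budget 133/158 (slack 25); labor 133/133 (tight); fertilizer 174/174 (tight).
Slack constraints have shadow price 0 (complementary slackness).
Dual feasibility on the basic columns requires 5·y_labor + 6·y_fertilizer = 17, 2·y_labor + 6·y_fertilizer = 14.
Solving: y_labor = 1, y_fertilizer = 2.
Reduced cost of oats: c₃ − yᵀa₃ = 4 − (1·1 + 2·3) = 4 − 7 = -3.

-3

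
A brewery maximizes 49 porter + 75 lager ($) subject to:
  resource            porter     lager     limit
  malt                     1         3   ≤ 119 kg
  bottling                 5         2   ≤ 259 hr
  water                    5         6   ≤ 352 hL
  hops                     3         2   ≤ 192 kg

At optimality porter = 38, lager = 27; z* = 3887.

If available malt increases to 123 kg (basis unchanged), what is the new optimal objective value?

3923

At the optimum: malt uses 119 of 119 (binding); bottling uses 244 of 259 (slack = 15); water uses 352 of 352 (binding); hops uses 168 of 192 (slack = 24).
Slack constraints have shadow price 0 (complementary slackness).
The binding rows give the dual system: 1·y_malt + 5·y_water = 49 and 3·y_malt + 6·y_water = 75.
Solving: y_malt = 9, y_water = 8.
Δz = y_malt·Δb = 9 × (4) = 36, so new z* = 3887 + 36 = 3923.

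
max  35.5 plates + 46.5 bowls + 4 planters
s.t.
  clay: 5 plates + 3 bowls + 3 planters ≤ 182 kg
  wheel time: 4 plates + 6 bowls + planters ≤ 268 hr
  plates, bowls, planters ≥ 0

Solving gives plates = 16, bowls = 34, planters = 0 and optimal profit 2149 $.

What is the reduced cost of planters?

At the optimum: clay uses 182 of 182 (binding); wheel time uses 268 of 268 (binding).
The binding rows give the dual system: 5·y_clay + 4·y_wheel time = 35.5 and 3·y_clay + 6·y_wheel time = 46.5.
This yields shadow prices y_clay = 1.5, y_wheel time = 7.
Reduced cost of planters: c₃ − yᵀa₃ = 4 − (1.5·3 + 7·1) = 4 − 11.5 = -7.5.

-7.5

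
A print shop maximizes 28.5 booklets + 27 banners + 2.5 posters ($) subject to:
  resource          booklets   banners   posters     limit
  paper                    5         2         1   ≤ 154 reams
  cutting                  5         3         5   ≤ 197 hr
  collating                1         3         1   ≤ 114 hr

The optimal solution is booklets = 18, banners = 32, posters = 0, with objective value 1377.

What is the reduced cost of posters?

Check each constraint at x*: paper 154/154 (tight); cutting 186/197 (slack 11); collating 114/114 (tight).
Slack constraints have shadow price 0 (complementary slackness).
Dual feasibility on the basic columns requires 5·y_paper + 1·y_collating = 28.5, 2·y_paper + 3·y_collating = 27.
This yields shadow prices y_paper = 4.5, y_collating = 6.
Reduced cost of posters: c₃ − yᵀa₃ = 2.5 − (4.5·1 + 6·1) = 2.5 − 10.5 = -8.

-8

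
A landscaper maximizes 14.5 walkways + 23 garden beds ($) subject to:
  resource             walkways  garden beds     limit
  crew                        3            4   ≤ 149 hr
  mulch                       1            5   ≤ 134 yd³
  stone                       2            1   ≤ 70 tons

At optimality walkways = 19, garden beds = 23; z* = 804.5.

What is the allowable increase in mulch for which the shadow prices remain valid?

52.25

Binding constraints: crew, mulch. The basis is B = [[3,4],[1,5]] with det 11.
Per unit increase in mulch, x* moves by d = (-0.3636, 0.2727).
The basis stays optimal until walkways reaches 0; allowable increase = 52.25 yd³.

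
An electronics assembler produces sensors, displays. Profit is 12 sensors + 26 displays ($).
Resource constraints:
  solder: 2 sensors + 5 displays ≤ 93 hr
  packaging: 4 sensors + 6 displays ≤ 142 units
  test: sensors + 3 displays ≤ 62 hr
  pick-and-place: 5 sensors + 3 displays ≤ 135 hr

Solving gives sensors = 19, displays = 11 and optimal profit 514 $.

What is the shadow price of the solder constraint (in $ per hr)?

Binding: solder and packaging. Non-binding: test (10 unused), pick-and-place (7 unused).
By complementary slackness, y = 0 for the non-binding constraints.
The binding rows give the dual system: 2·y_solder + 4·y_packaging = 12 and 5·y_solder + 6·y_packaging = 26.
Solving: y_solder = 4, y_packaging = 1.
Shadow price of solder = 4.

4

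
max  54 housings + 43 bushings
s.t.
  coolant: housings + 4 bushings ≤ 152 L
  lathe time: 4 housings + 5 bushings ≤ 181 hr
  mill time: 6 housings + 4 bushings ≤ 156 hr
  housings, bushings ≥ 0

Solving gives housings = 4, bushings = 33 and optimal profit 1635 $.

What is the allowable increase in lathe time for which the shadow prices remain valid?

Binding constraints: lathe time, mill time. The basis is B = [[4,5],[6,4]] with det -14.
Per unit increase in lathe time, x* moves by d = (-0.2857, 0.4286).
The basis stays optimal until coolant becomes binding; allowable increase = 11.2 hr.

11.2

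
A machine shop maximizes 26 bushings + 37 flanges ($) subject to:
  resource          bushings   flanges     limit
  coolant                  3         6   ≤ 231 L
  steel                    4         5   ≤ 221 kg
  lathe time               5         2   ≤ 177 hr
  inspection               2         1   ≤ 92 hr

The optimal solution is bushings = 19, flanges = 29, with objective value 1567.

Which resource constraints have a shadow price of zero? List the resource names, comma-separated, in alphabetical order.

inspection, lathe time

coolant: 231/231 (binding)
steel: 221/221 (binding)
lathe time: 153/177 (slack 24)
inspection: 67/92 (slack 25)
By complementary slackness, a constraint with positive slack has shadow price 0 → inspection, lathe time.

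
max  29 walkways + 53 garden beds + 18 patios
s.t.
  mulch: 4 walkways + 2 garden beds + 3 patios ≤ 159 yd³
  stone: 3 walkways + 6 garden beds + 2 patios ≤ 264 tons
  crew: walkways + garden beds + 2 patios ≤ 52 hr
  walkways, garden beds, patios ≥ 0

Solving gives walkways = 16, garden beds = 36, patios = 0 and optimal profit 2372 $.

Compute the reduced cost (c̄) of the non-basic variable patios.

Check each constraint at x*: mulch 136/159 (slack 23); stone 264/264 (tight); crew 52/52 (tight).
Slack constraints have shadow price 0 (complementary slackness).
The binding rows give the dual system: 3·y_stone + 1·y_crew = 29 and 6·y_stone + 1·y_crew = 53.
→ y_stone = 8 and y_crew = 5.
Reduced cost of patios: c₃ − yᵀa₃ = 18 − (8·2 + 5·2) = 18 − 26 = -8.

-8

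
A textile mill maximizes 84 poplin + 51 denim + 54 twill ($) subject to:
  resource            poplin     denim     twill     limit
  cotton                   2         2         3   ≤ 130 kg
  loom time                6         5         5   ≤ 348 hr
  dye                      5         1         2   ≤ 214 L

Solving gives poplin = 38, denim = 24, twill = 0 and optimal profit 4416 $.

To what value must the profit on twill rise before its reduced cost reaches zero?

Check each constraint at x*: cotton 124/130 (slack 6); loom time 348/348 (tight); dye 214/214 (tight).
By complementary slackness, y = 0 for the non-binding constraint.
The binding rows give the dual system: 6·y_loom time + 5·y_dye = 84 and 5·y_loom time + 1·y_dye = 51.
Solving: y_loom time = 9, y_dye = 6.
twill enters the basis when its profit ≥ yᵀa₃ = 9·5 + 6·2 = 57.

57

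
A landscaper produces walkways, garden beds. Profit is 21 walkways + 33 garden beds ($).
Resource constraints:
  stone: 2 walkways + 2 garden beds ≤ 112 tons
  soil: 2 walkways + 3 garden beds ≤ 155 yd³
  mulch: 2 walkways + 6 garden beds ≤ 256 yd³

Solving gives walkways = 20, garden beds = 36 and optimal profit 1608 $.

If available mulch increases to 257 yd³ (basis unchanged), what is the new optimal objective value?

Binding: stone and mulch. Non-binding: soil (7 unused).
Since soil is not tight, its dual is 0.
The binding rows give the dual system: 2·y_stone + 2·y_mulch = 21 and 2·y_stone + 6·y_mulch = 33.
→ y_stone = 7.5 and y_mulch = 3.
Δz = y_mulch·Δb = 3 × (1) = 3, so new z* = 1608 + 3 = 1611.

1611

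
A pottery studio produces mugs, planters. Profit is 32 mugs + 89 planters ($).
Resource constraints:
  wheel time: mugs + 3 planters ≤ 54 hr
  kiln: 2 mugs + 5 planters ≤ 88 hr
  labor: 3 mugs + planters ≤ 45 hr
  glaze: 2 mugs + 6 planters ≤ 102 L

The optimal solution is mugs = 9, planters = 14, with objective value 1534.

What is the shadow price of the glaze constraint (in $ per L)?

9

At the optimum: wheel time uses 51 of 54 (slack = 3); kiln uses 88 of 88 (binding); labor uses 41 of 45 (slack = 4); glaze uses 102 of 102 (binding).
By complementary slackness, y = 0 for the non-binding constraints.
From A_Bᵀ y = c: 2·y_kiln + 2·y_glaze = 32; 5·y_kiln + 6·y_glaze = 89.
Solving: y_kiln = 7, y_glaze = 9.
Shadow price of glaze = 9.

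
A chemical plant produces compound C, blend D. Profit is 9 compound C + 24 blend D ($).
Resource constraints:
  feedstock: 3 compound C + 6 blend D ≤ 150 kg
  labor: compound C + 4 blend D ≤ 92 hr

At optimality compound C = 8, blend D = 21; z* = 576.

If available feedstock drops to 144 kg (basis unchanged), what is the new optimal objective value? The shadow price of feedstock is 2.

Δb = -6, so new z* = 576 + (2)·(-6) = 576 − 12 = 564.

564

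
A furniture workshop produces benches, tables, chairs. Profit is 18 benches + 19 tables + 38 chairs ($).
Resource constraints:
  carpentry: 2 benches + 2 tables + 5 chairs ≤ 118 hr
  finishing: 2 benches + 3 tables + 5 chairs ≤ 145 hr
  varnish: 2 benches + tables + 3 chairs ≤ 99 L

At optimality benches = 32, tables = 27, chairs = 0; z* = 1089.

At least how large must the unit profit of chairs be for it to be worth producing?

Check each constraint at x*: carpentry 118/118 (tight); finishing 145/145 (tight); varnish 91/99 (slack 8).
By complementary slackness, y = 0 for the non-binding constraint.
The binding rows give the dual system: 2·y_carpentry + 2·y_finishing = 18 and 2·y_carpentry + 3·y_finishing = 19.
→ y_carpentry = 8 and y_finishing = 1.
chairs enters the basis when its profit ≥ yᵀa₃ = 8·5 + 1·5 = 45.

45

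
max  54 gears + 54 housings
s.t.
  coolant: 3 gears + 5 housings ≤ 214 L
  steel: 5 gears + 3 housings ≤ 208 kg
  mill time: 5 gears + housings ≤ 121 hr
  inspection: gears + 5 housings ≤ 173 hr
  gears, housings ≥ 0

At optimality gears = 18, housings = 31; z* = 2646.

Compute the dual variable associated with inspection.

Check each constraint at x*: coolant 209/214 (slack 5); steel 183/208 (slack 25); mill time 121/121 (tight); inspection 173/173 (tight).
By complementary slackness, y = 0 for the non-binding constraints.
Dual feasibility on the basic columns requires 5·y_mill time + 1·y_inspection = 54, 1·y_mill time + 5·y_inspection = 54.
Solving: y_mill time = 9, y_inspection = 9.
Shadow price of inspection = 9.

9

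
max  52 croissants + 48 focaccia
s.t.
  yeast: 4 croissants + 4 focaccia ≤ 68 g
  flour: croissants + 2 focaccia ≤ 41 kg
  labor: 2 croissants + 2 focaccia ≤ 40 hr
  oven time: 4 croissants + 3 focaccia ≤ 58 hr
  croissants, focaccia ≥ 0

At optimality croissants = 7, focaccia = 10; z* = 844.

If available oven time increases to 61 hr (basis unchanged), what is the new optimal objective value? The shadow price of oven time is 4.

856

Δb = 3, so new z* = 844 + (4)·(3) = 844 + 12 = 856.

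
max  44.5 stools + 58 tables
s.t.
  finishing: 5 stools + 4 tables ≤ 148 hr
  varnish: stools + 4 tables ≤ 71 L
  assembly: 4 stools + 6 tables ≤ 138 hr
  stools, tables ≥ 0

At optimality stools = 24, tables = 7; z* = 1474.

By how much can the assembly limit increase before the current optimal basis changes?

16.625

Binding constraints: finishing, assembly. The basis is B = [[5,4],[4,6]] with det 14.
Per unit increase in assembly, x* moves by d = (-0.2857, 0.3571).
The basis stays optimal until varnish becomes binding; allowable increase = 16.625 hr.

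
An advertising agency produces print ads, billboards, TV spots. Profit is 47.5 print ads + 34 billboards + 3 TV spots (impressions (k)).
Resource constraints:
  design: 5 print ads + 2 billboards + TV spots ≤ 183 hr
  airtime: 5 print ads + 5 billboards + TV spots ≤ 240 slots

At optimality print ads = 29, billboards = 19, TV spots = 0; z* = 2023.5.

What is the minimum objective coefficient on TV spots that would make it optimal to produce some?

9.5

Both design and airtime are binding at x*.
Dual feasibility on the basic columns requires 5·y_design + 5·y_airtime = 47.5, 2·y_design + 5·y_airtime = 34.
Solving: y_design = 4.5, y_airtime = 5.
TV spots enters the basis when its profit ≥ yᵀa₃ = 4.5·1 + 5·1 = 9.5.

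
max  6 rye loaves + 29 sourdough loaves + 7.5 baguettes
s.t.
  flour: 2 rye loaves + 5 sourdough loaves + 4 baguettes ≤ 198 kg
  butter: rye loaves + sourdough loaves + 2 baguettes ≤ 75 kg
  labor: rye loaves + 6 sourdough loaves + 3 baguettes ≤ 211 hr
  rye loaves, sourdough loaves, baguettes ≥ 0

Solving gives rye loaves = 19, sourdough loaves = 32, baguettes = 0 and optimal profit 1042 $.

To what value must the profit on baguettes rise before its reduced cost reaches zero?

Binding: flour and labor. Non-binding: butter (24 unused).
By complementary slackness, y = 0 for the non-binding constraint.
From A_Bᵀ y = c: 2·y_flour + 1·y_labor = 6; 5·y_flour + 6·y_labor = 29.
This yields shadow prices y_flour = 1, y_labor = 4.
baguettes enters the basis when its profit ≥ yᵀa₃ = 1·4 + 4·3 = 16.

16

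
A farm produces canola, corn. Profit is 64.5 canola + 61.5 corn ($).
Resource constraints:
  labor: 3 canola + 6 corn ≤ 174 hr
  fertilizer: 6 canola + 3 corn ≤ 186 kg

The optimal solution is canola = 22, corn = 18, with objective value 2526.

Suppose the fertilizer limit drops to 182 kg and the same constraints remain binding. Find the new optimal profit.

Check each constraint at x*: labor 174/174 (tight); fertilizer 186/186 (tight).
The binding rows give the dual system: 3·y_labor + 6·y_fertilizer = 64.5 and 6·y_labor + 3·y_fertilizer = 61.5.
Solving: y_labor = 6.5, y_fertilizer = 7.5.
Δz = y_fertilizer·Δb = 7.5 × (-4) = -30, so new z* = 2526 − 30 = 2496.

2496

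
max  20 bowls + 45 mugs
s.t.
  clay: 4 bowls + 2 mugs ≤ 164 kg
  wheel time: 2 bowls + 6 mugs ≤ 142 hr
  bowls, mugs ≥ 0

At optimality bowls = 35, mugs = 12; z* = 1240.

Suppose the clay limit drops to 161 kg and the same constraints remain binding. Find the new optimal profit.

1235.5

Check each constraint at x*: clay 164/164 (tight); wheel time 142/142 (tight).
From A_Bᵀ y = c: 4·y_clay + 2·y_wheel time = 20; 2·y_clay + 6·y_wheel time = 45.
This yields shadow prices y_clay = 1.5, y_wheel time = 7.
Δz = y_clay·Δb = 1.5 × (-3) = -4.5, so new z* = 1240 − 4.5 = 1235.5.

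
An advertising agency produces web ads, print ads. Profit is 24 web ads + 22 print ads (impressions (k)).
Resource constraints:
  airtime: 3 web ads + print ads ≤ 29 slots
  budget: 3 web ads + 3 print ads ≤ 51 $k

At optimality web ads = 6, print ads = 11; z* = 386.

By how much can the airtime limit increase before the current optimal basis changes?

22

Binding constraints: airtime, budget. The basis is B = [[3,1],[3,3]] with det 6.
Per unit increase in airtime, x* moves by d = (0.5, -0.5).
The basis stays optimal until print ads reaches 0; allowable increase = 22 slots.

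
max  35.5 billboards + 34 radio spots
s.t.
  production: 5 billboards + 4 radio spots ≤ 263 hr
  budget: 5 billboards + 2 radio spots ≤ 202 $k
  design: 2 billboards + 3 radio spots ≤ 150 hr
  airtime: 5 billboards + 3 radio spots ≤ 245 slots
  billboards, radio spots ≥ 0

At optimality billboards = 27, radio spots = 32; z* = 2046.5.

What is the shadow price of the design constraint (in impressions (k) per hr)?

4

Binding: production and design. Non-binding: budget (3 unused), airtime (14 unused).
By complementary slackness, y = 0 for the non-binding constraints.
The binding rows give the dual system: 5·y_production + 2·y_design = 35.5 and 4·y_production + 3·y_design = 34.
This yields shadow prices y_production = 5.5, y_design = 4.
Shadow price of design = 4.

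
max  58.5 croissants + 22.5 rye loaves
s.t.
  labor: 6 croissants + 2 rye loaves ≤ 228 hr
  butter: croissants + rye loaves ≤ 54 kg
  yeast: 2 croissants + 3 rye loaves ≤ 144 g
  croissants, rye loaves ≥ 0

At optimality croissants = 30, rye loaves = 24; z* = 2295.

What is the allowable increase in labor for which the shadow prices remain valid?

Binding constraints: labor, butter. The basis is B = [[6,2],[1,1]] with det 4.
Per unit increase in labor, x* moves by d = (0.25, -0.25).
The basis stays optimal until rye loaves reaches 0; allowable increase = 96 hr.

96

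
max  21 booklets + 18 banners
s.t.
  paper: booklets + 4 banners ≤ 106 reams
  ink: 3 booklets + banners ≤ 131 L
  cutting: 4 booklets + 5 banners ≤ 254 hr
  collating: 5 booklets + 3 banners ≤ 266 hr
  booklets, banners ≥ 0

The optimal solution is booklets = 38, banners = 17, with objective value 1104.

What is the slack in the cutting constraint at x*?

17

cutting used = 4·38 + 5·17 = 237; slack = 254 − 237 = 17.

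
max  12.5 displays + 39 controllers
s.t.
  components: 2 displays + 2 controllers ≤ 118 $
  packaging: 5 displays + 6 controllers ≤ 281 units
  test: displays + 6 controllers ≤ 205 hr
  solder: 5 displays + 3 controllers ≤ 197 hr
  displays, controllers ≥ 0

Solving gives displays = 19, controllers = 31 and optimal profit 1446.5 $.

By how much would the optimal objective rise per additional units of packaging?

1.5

Check each constraint at x*: components 100/118 (slack 18); packaging 281/281 (tight); test 205/205 (tight); solder 188/197 (slack 9).
Since components, solder are not tight, their duals are 0.
Dual feasibility on the basic columns requires 5·y_packaging + 1·y_test = 12.5, 6·y_packaging + 6·y_test = 39.
→ y_packaging = 1.5 and y_test = 5.
Shadow price of packaging = 1.5.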